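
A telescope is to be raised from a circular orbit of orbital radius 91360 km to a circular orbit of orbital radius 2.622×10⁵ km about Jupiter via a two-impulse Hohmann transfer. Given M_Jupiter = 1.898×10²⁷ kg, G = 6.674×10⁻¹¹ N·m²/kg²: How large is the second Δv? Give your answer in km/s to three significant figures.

Δv ≈ 6.18 km/s

μ = GM = 6.674×10⁻¹¹ × 1.898×10²⁷ = 1.267×10¹⁷ m³/s².
r₁ = 91360 km = 9.136×10⁷ m.
r₂ = 2.622×10⁵ km = 2.622×10⁸ m.
Transfer ellipse a_t = (r₁ + r₂)/2 = 1.768×10⁸ m.
At r₁: circular v_c1 = √(μ/r₁) = 37240 m/s; transfer-perijove v_p = √[μ(2/r₁ − 1/a_t)] = 45350 m/s.
At r₂: circular v_c2 = √(μ/r₂) = 21980 m/s; transfer-apojove v_a = √[μ(2/r₂ − 1/a_t)] = 15800 m/s.
Δv₂ = v_c2 − v_a = 6179 m/s.
= 6.179 km/s.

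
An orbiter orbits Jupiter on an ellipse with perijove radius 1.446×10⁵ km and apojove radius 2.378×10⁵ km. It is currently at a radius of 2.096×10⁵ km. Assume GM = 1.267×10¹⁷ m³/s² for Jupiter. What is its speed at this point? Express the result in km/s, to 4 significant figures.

Semi-major axis a = (r_p + r_a)/2 = 1.9120×10⁵ km = 1.912×10⁸ m.
Vis-viva: v² = μ(2/r − 1/a) = 1.267×10¹⁷ × (9.542×10⁻⁹ − 5.230×10⁻⁹) = 5.463×10⁸ m²/s².
v = 23370 m/s = 23.37 km/s.

v ≈ 23.37 km/s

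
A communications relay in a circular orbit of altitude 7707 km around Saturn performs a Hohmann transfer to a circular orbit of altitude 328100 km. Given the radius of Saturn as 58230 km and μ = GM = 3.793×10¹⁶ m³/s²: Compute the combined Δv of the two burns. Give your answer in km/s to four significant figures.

r₁ = 58230 + 7707 = 65937 km = 6.5937×10⁷ m.
r₂ = 58230 + 328100 = 386330 km = 3.8633×10⁸ m.
Transfer ellipse a_t = (r₁ + r₂)/2 = 2.261×10⁸ m.
At r₁: circular v_c1 = √(μ/r₁) = 23980 m/s; transfer-perikrone v_p = √[μ(2/r₁ − 1/a_t)] = 31350 m/s.
Δv₁ = v_p − v_c1 = 7365 m/s.
At r₂: circular v_c2 = √(μ/r₂) = 9909 m/s; transfer-apokrone v_a = √[μ(2/r₂ − 1/a_t)] = 5350 m/s.
Δv₂ = v_c2 − v_a = 4558 m/s.
Total Δv = Δv₁ + Δv₂ = 11920 m/s = 11.92 km/s.

Δv_total ≈ 11.92 km/s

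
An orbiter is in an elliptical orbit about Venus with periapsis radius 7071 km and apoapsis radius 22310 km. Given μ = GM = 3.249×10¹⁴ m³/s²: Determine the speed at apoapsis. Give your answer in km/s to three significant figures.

v ≈ 2.65 km/s

Semi-major axis a = (r_p + r_a)/2 = 14690 km = 1.469×10⁷ m.
Vis-viva: v² = μ(2/r − 1/a) = 3.249×10¹⁴ × (8.965×10⁻⁸ − 6.807×10⁻⁸) = 7.010×10⁶ m²/s².
v = 2648 m/s = 2.648 km/s.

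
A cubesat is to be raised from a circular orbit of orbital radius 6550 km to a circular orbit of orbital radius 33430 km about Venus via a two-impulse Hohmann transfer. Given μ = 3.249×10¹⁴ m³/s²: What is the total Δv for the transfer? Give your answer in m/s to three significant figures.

r₁ = 6550 km = 6.550×10⁶ m.
r₂ = 33430 km = 3.343×10⁷ m.
Transfer ellipse a_t = (r₁ + r₂)/2 = 1.999×10⁷ m.
At r₁: circular v_c1 = √(μ/r₁) = 7043 m/s; transfer-periapsis v_p = √[μ(2/r₁ − 1/a_t)] = 9108 m/s.
Δv₁ = v_p − v_c1 = 2065 m/s.
At r₂: circular v_c2 = √(μ/r₂) = 3118 m/s; transfer-apoapsis v_a = √[μ(2/r₂ − 1/a_t)] = 1785 m/s.
Δv₂ = v_c2 − v_a = 1333 m/s.
Total Δv = Δv₁ + Δv₂ = 3398 m/s.

Δv_total ≈ 3400 m/s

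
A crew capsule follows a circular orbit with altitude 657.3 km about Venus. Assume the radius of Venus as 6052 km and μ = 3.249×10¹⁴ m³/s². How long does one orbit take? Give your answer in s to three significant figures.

r = 6052 + 657.3 = 6709.3 km = 6.7093×10⁶ m.
Kepler's third law: T = 2π√(r³/μ) = 2π√((6.709×10⁶)³ / 3.249×10¹⁴).
r³/μ = 9.296×10⁵ s², so T = 2π × 9.641×10² = 6.058×10³ s.

T ≈ 6060 s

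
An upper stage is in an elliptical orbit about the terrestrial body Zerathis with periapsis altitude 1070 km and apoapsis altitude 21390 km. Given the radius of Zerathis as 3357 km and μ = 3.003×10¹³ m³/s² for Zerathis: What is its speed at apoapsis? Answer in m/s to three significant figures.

v ≈ 607 m/s

r_p = 3357 + 1070 = 4427.0 km = 4.4270×10⁶ m.
r_a = 3357 + 21390 = 24747 km = 2.4747×10⁷ m.
Semi-major axis a = (r_p + r_a)/2 = 14587 km = 1.459×10⁷ m.
Vis-viva: v² = μ(2/r − 1/a) = 3.003×10¹³ × (8.082×10⁻⁸ − 6.855×10⁻⁸) = 3.683×10⁵ m²/s².
v = 606.9 m/s.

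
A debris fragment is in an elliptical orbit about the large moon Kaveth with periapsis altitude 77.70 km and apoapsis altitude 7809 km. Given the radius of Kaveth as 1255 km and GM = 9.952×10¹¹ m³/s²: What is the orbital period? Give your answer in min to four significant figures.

r_p = 1255 + 77.70 = 1332.7 km = 1.3327×10⁶ m.
r_a = 1255 + 7809 = 9064.0 km = 9.0640×10⁶ m.
Semi-major axis a = (r_p + r_a)/2 = (1332.7 + 9064.0)/2 = 5198.4 km = 5.198×10⁶ m.
By Kepler's third law T = 2π√(a³/μ) = 2π × 1.188×10⁴ = 7.465×10⁴ s.
= 1244 min.

T ≈ 1244 min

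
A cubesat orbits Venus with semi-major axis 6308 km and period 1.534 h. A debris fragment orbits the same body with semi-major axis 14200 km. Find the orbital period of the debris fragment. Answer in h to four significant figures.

Kepler's third law: T² ∝ a³, so T₂ = T₁ (a₂/a₁)^(3/2).
a₂/a₁ = 2.251, (a₂/a₁)^(3/2) = 3.377.
T₂ = 1.534 × 3.377 = 5.181 h.

T₂ ≈ 5.181 h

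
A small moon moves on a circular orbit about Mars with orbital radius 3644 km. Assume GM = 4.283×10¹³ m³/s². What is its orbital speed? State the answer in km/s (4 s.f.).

v ≈ 3.428 km/s

r = 3644 km = 3.644×10⁶ m.
For a circular orbit v = √(μ/r) = √(4.283×10¹³ / 3.644×10⁶) = √(1.175×10⁷) = 3428 m/s.
That is 3.428 km/s.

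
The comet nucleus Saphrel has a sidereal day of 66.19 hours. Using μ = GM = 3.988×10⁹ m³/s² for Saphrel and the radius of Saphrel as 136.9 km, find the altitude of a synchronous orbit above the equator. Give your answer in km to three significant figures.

h_sync ≈ 1650 km

T = 66.19 hours = 2.383×10⁵ s.
A synchronous orbit has period T, so by Kepler's third law a = (μT²/4π²)^(1/3).
μT²/4π² = 3.988×10⁹ × (2.383×10⁵)² / 39.48 = 5.736×10¹⁸ m³.
a = 1.790×10⁶ m = 1790.0 km.
Altitude h = a − R = 1790.0 − 136.9 = 1653.1 km.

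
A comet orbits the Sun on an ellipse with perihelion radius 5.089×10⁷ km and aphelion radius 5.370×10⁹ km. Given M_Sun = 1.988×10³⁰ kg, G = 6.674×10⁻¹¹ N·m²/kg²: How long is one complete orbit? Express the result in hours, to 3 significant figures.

μ = GM = 6.674×10⁻¹¹ × 1.988×10³⁰ = 1.327×10²⁰ m³/s².
Semi-major axis a = (r_p + r_a)/2 = (5.0890×10⁷ + 5.3700×10⁹)/2 = 2.7104×10⁹ km = 2.710×10¹² m.
By Kepler's third law T = 2π√(a³/μ) = 2π × 3.874×10⁸ = 2.434×10⁹ s.
= 6.761×10⁵ hours.

T ≈ 676000 hours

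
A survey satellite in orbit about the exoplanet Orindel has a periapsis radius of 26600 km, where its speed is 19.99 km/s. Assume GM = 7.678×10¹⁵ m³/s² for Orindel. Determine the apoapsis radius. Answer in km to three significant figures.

r_p = 2.660×10⁷ m.
Specific energy ε = v²/2 − μ/r = -8.885×10⁷ J/kg, so a = −μ/(2ε) = 4.321×10⁷ m.
The apsides satisfy r_p + r_a = 2a, so the apoapsis radius is 2a − r_p = 5.982×10⁷ m = 59819 km.

apoapsis radius ≈ 59800 km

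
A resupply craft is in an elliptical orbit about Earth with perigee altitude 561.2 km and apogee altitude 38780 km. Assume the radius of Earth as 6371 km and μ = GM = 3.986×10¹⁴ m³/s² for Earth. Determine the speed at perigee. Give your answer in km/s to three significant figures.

v ≈ 9.98 km/s

r_p = 6371 + 561.2 = 6932.2 km = 6.9322×10⁶ m.
r_a = 6371 + 38780 = 45151 km = 4.5151×10⁷ m.
Semi-major axis a = (r_p + r_a)/2 = 26042 km = 2.604×10⁷ m.
Vis-viva: v² = μ(2/r − 1/a) = 3.986×10¹⁴ × (2.885×10⁻⁷ − 3.840×10⁻⁸) = 9.969×10⁷ m²/s².
v = 9985 m/s = 9.985 km/s.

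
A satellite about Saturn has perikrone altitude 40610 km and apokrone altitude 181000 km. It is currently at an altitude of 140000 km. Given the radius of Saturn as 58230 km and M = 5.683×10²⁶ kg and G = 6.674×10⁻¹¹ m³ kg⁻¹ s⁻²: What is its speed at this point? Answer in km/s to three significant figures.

μ = GM = 6.674×10⁻¹¹ × 5.683×10²⁶ = 3.793×10¹⁶ m³/s².
r_p = 58230 + 40610 = 98840 km = 9.8840×10⁷ m.
r_a = 58230 + 181000 = 239230 km = 2.3923×10⁸ m.
r = 58230 + 140000 = 1.9823×10⁵ km = 1.982×10⁸ m.
Semi-major axis a = (r_p + r_a)/2 = 1.6904×10⁵ km = 1.690×10⁸ m.
Vis-viva: v² = μ(2/r − 1/a) = 3.793×10¹⁶ × (1.009×10⁻⁸ − 5.916×10⁻⁹) = 1.583×10⁸ m²/s².
v = 12580 m/s = 12.58 km/s.

v ≈ 12.6 km/s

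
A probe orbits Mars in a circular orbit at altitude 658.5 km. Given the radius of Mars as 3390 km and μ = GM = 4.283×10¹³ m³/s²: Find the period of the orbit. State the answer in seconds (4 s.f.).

r = 3390 + 658.5 = 4048.5 km = 4.0485×10⁶ m.
Kepler's third law: T = 2π√(r³/μ) = 2π√((4.048×10⁶)³ / 4.283×10¹³).
r³/μ = 1.549×10⁶ s², so T = 2π × 1.245×10³ = 7.821×10³ s.

T ≈ 7821 seconds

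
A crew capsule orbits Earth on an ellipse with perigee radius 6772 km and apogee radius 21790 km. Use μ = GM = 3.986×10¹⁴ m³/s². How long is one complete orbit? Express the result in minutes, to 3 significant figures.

T ≈ 283 minutes

Semi-major axis a = (r_p + r_a)/2 = (6772.0 + 21790)/2 = 14281 km = 1.428×10⁷ m.
By Kepler's third law T = 2π√(a³/μ) = 2π × 2.703×10³ = 1.698×10⁴ s.
= 283.1 minutes.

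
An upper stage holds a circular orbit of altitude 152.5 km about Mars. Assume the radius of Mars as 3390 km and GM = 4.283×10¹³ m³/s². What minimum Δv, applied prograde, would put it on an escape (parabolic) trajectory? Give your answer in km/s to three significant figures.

r = 3390 + 152.5 = 3542.5 km = 3.5425×10⁶ m.
Circular speed v_c = √(μ/r) = 3477 m/s.
Escape speed v_esc = √(2μ/r) = √2 × v_c = 4917 m/s.
Δv = v_esc − v_c = 1440 m/s = 1.440 km/s.

Δv ≈ 1.44 km/s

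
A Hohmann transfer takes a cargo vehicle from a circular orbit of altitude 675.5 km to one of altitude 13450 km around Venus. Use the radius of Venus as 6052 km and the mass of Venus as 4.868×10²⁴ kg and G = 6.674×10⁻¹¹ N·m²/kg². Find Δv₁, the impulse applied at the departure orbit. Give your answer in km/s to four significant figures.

Δv ≈ 1.525 km/s

μ = GM = 6.674×10⁻¹¹ × 4.868×10²⁴ = 3.249×10¹⁴ m³/s².
r₁ = 6052 + 675.5 = 6727.5 km = 6.7275×10⁶ m.
r₂ = 6052 + 13450 = 19502 km = 1.9502×10⁷ m.
Transfer ellipse a_t = (r₁ + r₂)/2 = 1.311×10⁷ m.
At r₁: circular v_c1 = √(μ/r₁) = 6949 m/s; transfer-periapsis v_p = √[μ(2/r₁ − 1/a_t)] = 8474 m/s.
Δv₁ = v_p − v_c1 = 1525 m/s.
= 1.525 km/s.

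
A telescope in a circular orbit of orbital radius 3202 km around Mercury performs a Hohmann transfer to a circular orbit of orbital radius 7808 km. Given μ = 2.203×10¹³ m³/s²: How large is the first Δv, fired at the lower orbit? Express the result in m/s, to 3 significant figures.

r₁ = 3202 km = 3.202×10⁶ m.
r₂ = 7808 km = 7.808×10⁶ m.
Transfer ellipse a_t = (r₁ + r₂)/2 = 5.505×10⁶ m.
At r₁: circular v_c1 = √(μ/r₁) = 2623 m/s; transfer-periherm v_p = √[μ(2/r₁ − 1/a_t)] = 3124 m/s.
Δv₁ = v_p − v_c1 = 500.8 m/s.

Δv ≈ 501 m/s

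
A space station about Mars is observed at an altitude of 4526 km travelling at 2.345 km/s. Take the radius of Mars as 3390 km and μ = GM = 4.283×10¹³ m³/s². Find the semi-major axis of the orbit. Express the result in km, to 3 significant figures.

a ≈ 8050 km

r = 3390 + 4526 = 7916.0 km = 7.916×10⁶ m.
Specific orbital energy ε = v²/2 − μ/r = (2345)²/2 − 4.283×10¹³/7.916×10⁶ = -2.661×10⁶ J/kg.
Since ε = −μ/(2a), a = −μ/(2ε) = 8.048×10⁶ m = 8047.6 km.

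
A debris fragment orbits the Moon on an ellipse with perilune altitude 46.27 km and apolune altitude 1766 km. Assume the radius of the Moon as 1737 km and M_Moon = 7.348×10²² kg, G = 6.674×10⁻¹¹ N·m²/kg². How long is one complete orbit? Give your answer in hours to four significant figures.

μ = GM = 6.674×10⁻¹¹ × 7.348×10²² = 4.904×10¹² m³/s².
r_p = 1737 + 46.27 = 1783.3 km = 1.7833×10⁶ m.
r_a = 1737 + 1766 = 3503.0 km = 3.5030×10⁶ m.
Semi-major axis a = (r_p + r_a)/2 = (1783.3 + 3503.0)/2 = 2643.1 km = 2.643×10⁶ m.
By Kepler's third law T = 2π√(a³/μ) = 2π × 1.940×10³ = 1.219×10⁴ s.
= 3.387 hours.

T ≈ 3.387 hours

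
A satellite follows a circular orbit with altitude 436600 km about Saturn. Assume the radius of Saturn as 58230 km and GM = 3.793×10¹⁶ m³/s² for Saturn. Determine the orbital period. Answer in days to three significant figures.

r = 58230 + 436600 = 494830 km = 4.9483×10⁸ m.
Kepler's third law: T = 2π√(r³/μ) = 2π√((4.948×10⁸)³ / 3.793×10¹⁶).
r³/μ = 3.194×10⁹ s², so T = 2π × 5.652×10⁴ = 3.551×10⁵ s.
Converting: 3.551×10⁵ s ÷ 86400 = 4.110 days.

T ≈ 4.11 days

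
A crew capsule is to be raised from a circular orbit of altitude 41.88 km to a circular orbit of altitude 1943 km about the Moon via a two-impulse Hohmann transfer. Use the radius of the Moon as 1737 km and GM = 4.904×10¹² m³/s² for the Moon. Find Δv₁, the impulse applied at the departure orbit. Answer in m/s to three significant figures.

r₁ = 1737 + 41.88 = 1778.9 km = 1.7789×10⁶ m.
r₂ = 1737 + 1943 = 3680.0 km = 3.6800×10⁶ m.
Transfer ellipse a_t = (r₁ + r₂)/2 = 2.729×10⁶ m.
At r₁: circular v_c1 = √(μ/r₁) = 1660 m/s; transfer-perilune v_p = √[μ(2/r₁ − 1/a_t)] = 1928 m/s.
Δv₁ = v_p − v_c1 = 267.6 m/s.

Δv ≈ 268 m/s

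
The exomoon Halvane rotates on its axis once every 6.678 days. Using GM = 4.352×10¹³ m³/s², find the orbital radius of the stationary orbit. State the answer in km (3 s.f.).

T = 6.678 days = 5.770×10⁵ s.
A synchronous orbit has period T, so by Kepler's third law a = (μT²/4π²)^(1/3).
μT²/4π² = 4.352×10¹³ × (5.770×10⁵)² / 39.48 = 3.670×10²³ m³.
a = 7.160×10⁷ m = 71595 km.

r_sync ≈ 71600 km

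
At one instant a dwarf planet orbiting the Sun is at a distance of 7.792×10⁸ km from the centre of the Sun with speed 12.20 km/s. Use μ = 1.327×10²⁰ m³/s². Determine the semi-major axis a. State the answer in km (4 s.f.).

r = 7.792×10¹¹ m.
Specific orbital energy ε = v²/2 − μ/r = (12200)²/2 − 1.327×10²⁰/7.792×10¹¹ = -9.588×10⁷ J/kg.
Since ε = −μ/(2a), a = −μ/(2ε) = 6.920×10¹¹ m = 6.9199×10⁸ km.

a ≈ 6.920×10⁸ km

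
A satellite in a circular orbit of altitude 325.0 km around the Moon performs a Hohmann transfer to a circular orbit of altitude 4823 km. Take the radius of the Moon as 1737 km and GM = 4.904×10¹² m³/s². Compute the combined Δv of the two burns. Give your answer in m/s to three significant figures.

Δv_total ≈ 627 m/s

r₁ = 1737 + 325.0 = 2062.0 km = 2.0620×10⁶ m.
r₂ = 1737 + 4823 = 6560.0 km = 6.5600×10⁶ m.
Transfer ellipse a_t = (r₁ + r₂)/2 = 4.311×10⁶ m.
At r₁: circular v_c1 = √(μ/r₁) = 1542 m/s; transfer-perilune v_p = √[μ(2/r₁ − 1/a_t)] = 1902 m/s.
Δv₁ = v_p − v_c1 = 360.2 m/s.
At r₂: circular v_c2 = √(μ/r₂) = 864.6 m/s; transfer-apolune v_a = √[μ(2/r₂ − 1/a_t)] = 598.0 m/s.
Δv₂ = v_c2 − v_a = 266.6 m/s.
Total Δv = Δv₁ + Δv₂ = 626.8 m/s.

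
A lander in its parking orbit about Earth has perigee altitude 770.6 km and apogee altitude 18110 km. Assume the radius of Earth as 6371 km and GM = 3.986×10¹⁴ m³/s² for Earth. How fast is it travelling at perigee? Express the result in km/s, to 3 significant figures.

r_p = 6371 + 770.6 = 7141.6 km = 7.1416×10⁶ m.
r_a = 6371 + 18110 = 24481 km = 2.4481×10⁷ m.
Semi-major axis a = (r_p + r_a)/2 = 15811 km = 1.581×10⁷ m.
Vis-viva: v² = μ(2/r − 1/a) = 3.986×10¹⁴ × (2.800×10⁻⁷ − 6.325×10⁻⁸) = 8.642×10⁷ m²/s².
v = 9296 m/s = 9.296 km/s.

v ≈ 9.30 km/s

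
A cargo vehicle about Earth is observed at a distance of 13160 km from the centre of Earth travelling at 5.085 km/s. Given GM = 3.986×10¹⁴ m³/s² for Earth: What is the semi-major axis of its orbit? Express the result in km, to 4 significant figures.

a ≈ 11480 km

r = 1.316×10⁷ m.
Specific orbital energy ε = v²/2 − μ/r = (5085)²/2 − 3.986×10¹⁴/1.316×10⁷ = -1.736×10⁷ J/kg.
Since ε = −μ/(2a), a = −μ/(2ε) = 1.148×10⁷ m = 11480 km.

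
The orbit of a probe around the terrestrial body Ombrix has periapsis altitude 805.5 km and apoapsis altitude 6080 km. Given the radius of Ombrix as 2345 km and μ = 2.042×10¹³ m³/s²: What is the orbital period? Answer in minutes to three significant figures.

T ≈ 323 minutes

r_p = 2345 + 805.5 = 3150.5 km = 3.1505×10⁶ m.
r_a = 2345 + 6080 = 8425.0 km = 8.4250×10⁶ m.
Semi-major axis a = (r_p + r_a)/2 = (3150.5 + 8425.0)/2 = 5787.8 km = 5.788×10⁶ m.
By Kepler's third law T = 2π√(a³/μ) = 2π × 3.081×10³ = 1.936×10⁴ s.
= 322.7 minutes.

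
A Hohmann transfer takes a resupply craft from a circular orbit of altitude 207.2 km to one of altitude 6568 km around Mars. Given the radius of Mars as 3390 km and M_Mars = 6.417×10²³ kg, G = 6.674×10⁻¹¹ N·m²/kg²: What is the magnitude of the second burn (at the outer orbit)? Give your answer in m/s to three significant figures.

μ = GM = 6.674×10⁻¹¹ × 6.417×10²³ = 4.283×10¹³ m³/s².
r₁ = 3390 + 207.2 = 3597.2 km = 3.5972×10⁶ m.
r₂ = 3390 + 6568 = 9958.0 km = 9.9580×10⁶ m.
Transfer ellipse a_t = (r₁ + r₂)/2 = 6.778×10⁶ m.
At r₁: circular v_c1 = √(μ/r₁) = 3450 m/s; transfer-periapsis v_p = √[μ(2/r₁ − 1/a_t)] = 4182 m/s.
At r₂: circular v_c2 = √(μ/r₂) = 2074 m/s; transfer-apoapsis v_a = √[μ(2/r₂ − 1/a_t)] = 1511 m/s.
Δv₂ = v_c2 − v_a = 563.0 m/s.

Δv ≈ 563 m/s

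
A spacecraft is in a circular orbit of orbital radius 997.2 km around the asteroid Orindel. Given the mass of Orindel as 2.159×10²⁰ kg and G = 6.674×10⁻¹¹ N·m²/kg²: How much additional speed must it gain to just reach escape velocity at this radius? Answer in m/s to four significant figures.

Δv ≈ 49.79 m/s

μ = GM = 6.674×10⁻¹¹ × 2.159×10²⁰ = 1.441×10¹⁰ m³/s².
r = 997.2 km = 9.972×10⁵ m.
Circular speed v_c = √(μ/r) = 120.2 m/s.
Escape speed v_esc = √(2μ/r) = √2 × v_c = 170.0 m/s.
Δv = v_esc − v_c = 49.79 m/s.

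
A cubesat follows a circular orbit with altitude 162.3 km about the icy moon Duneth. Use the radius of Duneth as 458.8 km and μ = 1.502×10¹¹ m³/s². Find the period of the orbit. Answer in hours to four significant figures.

r = 458.8 + 162.3 = 621.10 km = 6.2110×10⁵ m.
Kepler's third law: T = 2π√(r³/μ) = 2π√((6.211×10⁵)³ / 1.502×10¹¹).
r³/μ = 1.595×10⁶ s², so T = 2π × 1.263×10³ = 7.936×10³ s.
Converting: 7.936×10³ s ÷ 3600 = 2.204 hours.

T ≈ 2.204 hours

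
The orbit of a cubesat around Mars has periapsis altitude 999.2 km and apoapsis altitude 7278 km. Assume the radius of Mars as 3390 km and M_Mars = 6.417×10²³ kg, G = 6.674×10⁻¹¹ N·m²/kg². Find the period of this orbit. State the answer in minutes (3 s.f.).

T ≈ 331 minutes

μ = GM = 6.674×10⁻¹¹ × 6.417×10²³ = 4.283×10¹³ m³/s².
r_p = 3390 + 999.2 = 4389.2 km = 4.3892×10⁶ m.
r_a = 3390 + 7278 = 10668 km = 1.0668×10⁷ m.
Semi-major axis a = (r_p + r_a)/2 = (4389.2 + 10668)/2 = 7528.6 km = 7.529×10⁶ m.
By Kepler's third law T = 2π√(a³/μ) = 2π × 3.157×10³ = 1.983×10⁴ s.
= 330.6 minutes.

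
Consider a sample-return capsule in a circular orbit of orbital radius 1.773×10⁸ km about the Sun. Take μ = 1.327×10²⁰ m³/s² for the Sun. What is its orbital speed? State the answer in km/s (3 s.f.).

v ≈ 27.4 km/s

r = 1.773×10⁸ km = 1.773×10¹¹ m.
For a circular orbit v = √(μ/r) = √(1.327×10²⁰ / 1.773×10¹¹) = √(7.484×10⁸) = 27360 m/s.
That is 27.36 km/s.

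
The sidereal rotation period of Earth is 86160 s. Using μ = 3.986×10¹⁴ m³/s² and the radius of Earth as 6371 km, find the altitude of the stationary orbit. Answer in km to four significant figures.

A synchronous orbit has period T, so by Kepler's third law a = (μT²/4π²)^(1/3).
μT²/4π² = 3.986×10¹⁴ × (8.616×10⁴)² / 39.48 = 7.495×10²² m³.
a = 4.216×10⁷ m = 42163 km.
Altitude h = a − R = 42163 − 6371 = 35792 km.

h_sync ≈ 35790 km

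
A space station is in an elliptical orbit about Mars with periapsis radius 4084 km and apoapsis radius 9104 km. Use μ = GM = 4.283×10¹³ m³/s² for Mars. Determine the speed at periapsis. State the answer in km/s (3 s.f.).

Semi-major axis a = (r_p + r_a)/2 = 6594.0 km = 6.594×10⁶ m.
Vis-viva: v² = μ(2/r − 1/a) = 4.283×10¹³ × (4.897×10⁻⁷ − 1.517×10⁻⁷) = 1.448×10⁷ m²/s².
v = 3805 m/s = 3.805 km/s.

v ≈ 3.81 km/s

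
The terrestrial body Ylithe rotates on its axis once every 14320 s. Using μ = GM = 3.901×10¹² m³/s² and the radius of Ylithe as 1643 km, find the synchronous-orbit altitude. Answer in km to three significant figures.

h_sync ≈ 1080 km

A synchronous orbit has period T, so by Kepler's third law a = (μT²/4π²)^(1/3).
μT²/4π² = 3.901×10¹² × (1.432×10⁴)² / 39.48 = 2.026×10¹⁹ m³.
a = 2.726×10⁶ m = 2726.3 km.
Altitude h = a − R = 2726.3 − 1643 = 1083.3 km.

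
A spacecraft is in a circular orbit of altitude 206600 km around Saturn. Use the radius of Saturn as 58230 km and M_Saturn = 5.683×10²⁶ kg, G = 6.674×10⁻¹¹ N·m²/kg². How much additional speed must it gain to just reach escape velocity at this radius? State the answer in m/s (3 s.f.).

μ = GM = 6.674×10⁻¹¹ × 5.683×10²⁶ = 3.793×10¹⁶ m³/s².
r = 58230 + 206600 = 264830 km = 2.6483×10⁸ m.
Circular speed v_c = √(μ/r) = 11970 m/s.
Escape speed v_esc = √(2μ/r) = √2 × v_c = 16920 m/s.
Δv = v_esc − v_c = 4957 m/s.

Δv ≈ 4960 m/s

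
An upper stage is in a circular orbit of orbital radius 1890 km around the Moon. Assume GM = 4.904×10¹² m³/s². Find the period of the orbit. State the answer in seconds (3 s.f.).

r = 1890 km = 1.890×10⁶ m.
Kepler's third law: T = 2π√(r³/μ) = 2π√((1.890×10⁶)³ / 4.904×10¹²).
r³/μ = 1.377×10⁶ s², so T = 2π × 1.173×10³ = 7.372×10³ s.

T ≈ 7370 seconds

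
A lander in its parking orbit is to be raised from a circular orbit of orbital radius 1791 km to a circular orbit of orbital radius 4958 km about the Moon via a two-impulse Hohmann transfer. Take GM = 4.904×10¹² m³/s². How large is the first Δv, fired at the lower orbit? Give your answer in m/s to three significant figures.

r₁ = 1791 km = 1.791×10⁶ m.
r₂ = 4958 km = 4.958×10⁶ m.
Transfer ellipse a_t = (r₁ + r₂)/2 = 3.374×10⁶ m.
At r₁: circular v_c1 = √(μ/r₁) = 1655 m/s; transfer-perilune v_p = √[μ(2/r₁ − 1/a_t)] = 2006 m/s.
Δv₁ = v_p − v_c1 = 351.0 m/s.

Δv ≈ 351 m/s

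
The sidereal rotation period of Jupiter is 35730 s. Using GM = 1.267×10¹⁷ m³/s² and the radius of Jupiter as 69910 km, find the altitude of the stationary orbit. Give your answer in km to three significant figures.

h_sync ≈ 90100 km

A synchronous orbit has period T, so by Kepler's third law a = (μT²/4π²)^(1/3).
μT²/4π² = 1.267×10¹⁷ × (3.573×10⁴)² / 39.48 = 4.097×10²⁴ m³.
a = 1.600×10⁸ m = 1.6002×10⁵ km.
Altitude h = a − R = 1.6002×10⁵ − 69910 = 90105 km.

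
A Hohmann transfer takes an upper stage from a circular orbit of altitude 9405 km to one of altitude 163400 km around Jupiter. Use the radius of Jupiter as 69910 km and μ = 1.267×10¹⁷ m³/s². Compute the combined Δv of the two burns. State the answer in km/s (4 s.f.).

Δv_total ≈ 15.57 km/s

r₁ = 69910 + 9405 = 79315 km = 7.9315×10⁷ m.
r₂ = 69910 + 163400 = 233310 km = 2.3331×10⁸ m.
Transfer ellipse a_t = (r₁ + r₂)/2 = 1.563×10⁸ m.
At r₁: circular v_c1 = √(μ/r₁) = 39970 m/s; transfer-perijove v_p = √[μ(2/r₁ − 1/a_t)] = 48830 m/s.
Δv₁ = v_p − v_c1 = 8861 m/s.
At r₂: circular v_c2 = √(μ/r₂) = 23300 m/s; transfer-apojove v_a = √[μ(2/r₂ − 1/a_t)] = 16600 m/s.
Δv₂ = v_c2 − v_a = 6704 m/s.
Total Δv = Δv₁ + Δv₂ = 15570 m/s = 15.57 km/s.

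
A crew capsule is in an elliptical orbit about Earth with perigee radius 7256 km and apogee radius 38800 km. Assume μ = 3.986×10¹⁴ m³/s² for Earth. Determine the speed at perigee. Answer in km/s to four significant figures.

Semi-major axis a = (r_p + r_a)/2 = 23028 km = 2.303×10⁷ m.
Vis-viva: v² = μ(2/r − 1/a) = 3.986×10¹⁴ × (2.756×10⁻⁷ − 4.343×10⁻⁸) = 9.256×10⁷ m²/s².
v = 9621 m/s = 9.621 km/s.

v ≈ 9.621 km/s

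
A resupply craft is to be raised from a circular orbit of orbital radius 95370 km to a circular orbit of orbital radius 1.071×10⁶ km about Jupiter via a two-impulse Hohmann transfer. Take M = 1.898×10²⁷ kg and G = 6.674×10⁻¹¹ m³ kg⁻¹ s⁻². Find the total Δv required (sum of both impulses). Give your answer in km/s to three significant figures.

μ = GM = 6.674×10⁻¹¹ × 1.898×10²⁷ = 1.267×10¹⁷ m³/s².
r₁ = 95370 km = 9.537×10⁷ m.
r₂ = 1.071×10⁶ km = 1.071×10⁹ m.
Transfer ellipse a_t = (r₁ + r₂)/2 = 5.832×10⁸ m.
At r₁: circular v_c1 = √(μ/r₁) = 36440 m/s; transfer-perijove v_p = √[μ(2/r₁ − 1/a_t)] = 49390 m/s.
Δv₁ = v_p − v_c1 = 12940 m/s.
At r₂: circular v_c2 = √(μ/r₂) = 10880 m/s; transfer-apojove v_a = √[μ(2/r₂ − 1/a_t)] = 4398 m/s.
Δv₂ = v_c2 − v_a = 6477 m/s.
Total Δv = Δv₁ + Δv₂ = 19420 m/s = 19.42 km/s.

Δv_total ≈ 19.4 km/s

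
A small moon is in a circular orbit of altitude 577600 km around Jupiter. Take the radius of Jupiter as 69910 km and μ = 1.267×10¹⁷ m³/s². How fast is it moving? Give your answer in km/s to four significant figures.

v ≈ 13.99 km/s

r = 69910 + 577600 = 647510 km = 6.4751×10⁸ m.
For a circular orbit v = √(μ/r) = √(1.267×10¹⁷ / 6.475×10⁸) = √(1.957×10⁸) = 13990 m/s.
That is 13.99 km/s.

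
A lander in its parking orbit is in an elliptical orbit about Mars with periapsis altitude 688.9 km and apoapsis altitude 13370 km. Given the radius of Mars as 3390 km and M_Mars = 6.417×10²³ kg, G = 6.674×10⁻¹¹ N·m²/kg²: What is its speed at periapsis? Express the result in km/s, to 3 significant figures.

v ≈ 4.11 km/s

μ = GM = 6.674×10⁻¹¹ × 6.417×10²³ = 4.283×10¹³ m³/s².
r_p = 3390 + 688.9 = 4078.9 km = 4.0789×10⁶ m.
r_a = 3390 + 13370 = 16760 km = 1.6760×10⁷ m.
Semi-major axis a = (r_p + r_a)/2 = 10419 km = 1.042×10⁷ m.
Vis-viva: v² = μ(2/r − 1/a) = 4.283×10¹³ × (4.903×10⁻⁷ − 9.597×10⁻⁸) = 1.689×10⁷ m²/s².
v = 4110 m/s = 4.110 km/s.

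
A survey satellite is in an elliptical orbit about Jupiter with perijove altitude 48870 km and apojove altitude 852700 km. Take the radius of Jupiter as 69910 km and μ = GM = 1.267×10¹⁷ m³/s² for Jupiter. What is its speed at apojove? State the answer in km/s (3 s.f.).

v ≈ 5.60 km/s

r_p = 69910 + 48870 = 118780 km = 1.1878×10⁸ m.
r_a = 69910 + 852700 = 922610 km = 9.2261×10⁸ m.
Semi-major axis a = (r_p + r_a)/2 = 5.2070×10⁵ km = 5.207×10⁸ m.
Vis-viva: v² = μ(2/r − 1/a) = 1.267×10¹⁷ × (2.168×10⁻⁹ − 1.921×10⁻⁹) = 3.133×10⁷ m²/s².
v = 5597 m/s = 5.597 km/s.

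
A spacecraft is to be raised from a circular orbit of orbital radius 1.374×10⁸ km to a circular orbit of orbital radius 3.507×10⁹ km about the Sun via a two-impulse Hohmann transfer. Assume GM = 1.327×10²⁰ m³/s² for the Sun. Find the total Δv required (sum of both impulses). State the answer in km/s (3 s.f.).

Δv_total ≈ 16.5 km/s

r₁ = 1.374×10⁸ km = 1.374×10¹¹ m.
r₂ = 3.507×10⁹ km = 3.507×10¹² m.
Transfer ellipse a_t = (r₁ + r₂)/2 = 1.822×10¹² m.
At r₁: circular v_c1 = √(μ/r₁) = 31080 m/s; transfer-perihelion v_p = √[μ(2/r₁ − 1/a_t)] = 43110 m/s.
Δv₁ = v_p − v_c1 = 12040 m/s.
At r₂: circular v_c2 = √(μ/r₂) = 6151 m/s; transfer-aphelion v_a = √[μ(2/r₂ − 1/a_t)] = 1689 m/s.
Δv₂ = v_c2 − v_a = 4462 m/s.
Total Δv = Δv₁ + Δv₂ = 16500 m/s = 16.50 km/s.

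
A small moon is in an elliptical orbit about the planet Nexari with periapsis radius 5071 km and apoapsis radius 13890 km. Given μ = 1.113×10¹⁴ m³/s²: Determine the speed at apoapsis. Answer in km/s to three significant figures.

Semi-major axis a = (r_p + r_a)/2 = 9480.5 km = 9.480×10⁶ m.
Vis-viva: v² = μ(2/r − 1/a) = 1.113×10¹⁴ × (1.440×10⁻⁷ − 1.055×10⁻⁷) = 4.286×10⁶ m²/s².
v = 2070 m/s = 2.070 km/s.

v ≈ 2.07 km/s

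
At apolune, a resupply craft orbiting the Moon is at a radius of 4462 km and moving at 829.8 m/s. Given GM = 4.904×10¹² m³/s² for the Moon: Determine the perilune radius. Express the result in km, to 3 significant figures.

perilune radius ≈ 2040 km

r_a = 4.462×10⁶ m.
Specific energy ε = v²/2 − μ/r = -7.548×10⁵ J/kg, so a = −μ/(2ε) = 3.249×10⁶ m.
The apsides satisfy r_p + r_a = 2a, so the perilune radius is 2a − r_a = 2.035×10⁶ m = 2035.3 km.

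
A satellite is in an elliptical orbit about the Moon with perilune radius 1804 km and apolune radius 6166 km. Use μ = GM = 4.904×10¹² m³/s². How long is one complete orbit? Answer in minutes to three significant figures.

Semi-major axis a = (r_p + r_a)/2 = (1804.0 + 6166.0)/2 = 3985.0 km = 3.985×10⁶ m.
By Kepler's third law T = 2π√(a³/μ) = 2π × 3.592×10³ = 2.257×10⁴ s.
= 376.2 minutes.

T ≈ 376 minutes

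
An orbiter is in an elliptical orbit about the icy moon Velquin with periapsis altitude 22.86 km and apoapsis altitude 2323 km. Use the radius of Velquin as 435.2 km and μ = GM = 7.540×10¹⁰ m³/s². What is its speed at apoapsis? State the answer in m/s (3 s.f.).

r_p = 435.2 + 22.86 = 458.06 km = 4.5806×10⁵ m.
r_a = 435.2 + 2323 = 2758.2 km = 2.7582×10⁶ m.
Semi-major axis a = (r_p + r_a)/2 = 1608.1 km = 1.608×10⁶ m.
Vis-viva: v² = μ(2/r − 1/a) = 7.540×10¹⁰ × (7.251×10⁻⁷ − 6.218×10⁻⁷) = 7.787×10³ m²/s².
v = 88.24 m/s.

v ≈ 88.2 m/s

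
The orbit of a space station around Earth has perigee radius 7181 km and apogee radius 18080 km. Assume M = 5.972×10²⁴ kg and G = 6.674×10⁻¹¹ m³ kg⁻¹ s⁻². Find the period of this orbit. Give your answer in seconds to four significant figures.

μ = GM = 6.674×10⁻¹¹ × 5.972×10²⁴ = 3.986×10¹⁴ m³/s².
Semi-major axis a = (r_p + r_a)/2 = (7181.0 + 18080)/2 = 12630 km = 1.263×10⁷ m.
By Kepler's third law T = 2π√(a³/μ) = 2π × 2.248×10³ = 1.413×10⁴ s.

T ≈ 14130 seconds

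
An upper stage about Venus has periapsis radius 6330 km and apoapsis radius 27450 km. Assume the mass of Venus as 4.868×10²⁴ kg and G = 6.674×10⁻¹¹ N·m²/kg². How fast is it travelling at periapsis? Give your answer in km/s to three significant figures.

μ = GM = 6.674×10⁻¹¹ × 4.868×10²⁴ = 3.249×10¹⁴ m³/s².
Semi-major axis a = (r_p + r_a)/2 = 16890 km = 1.689×10⁷ m.
Vis-viva: v² = μ(2/r − 1/a) = 3.249×10¹⁴ × (3.160×10⁻⁷ − 5.921×10⁻⁸) = 8.342×10⁷ m²/s².
v = 9133 m/s = 9.133 km/s.

v ≈ 9.13 km/s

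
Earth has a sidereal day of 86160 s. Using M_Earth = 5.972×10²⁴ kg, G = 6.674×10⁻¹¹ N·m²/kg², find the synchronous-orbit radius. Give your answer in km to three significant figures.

μ = GM = 6.674×10⁻¹¹ × 5.972×10²⁴ = 3.986×10¹⁴ m³/s².
A synchronous orbit has period T, so by Kepler's third law a = (μT²/4π²)^(1/3).
μT²/4π² = 3.986×10¹⁴ × (8.616×10⁴)² / 39.48 = 7.495×10²² m³.
a = 4.216×10⁷ m = 42162 km.

r_sync ≈ 42200 km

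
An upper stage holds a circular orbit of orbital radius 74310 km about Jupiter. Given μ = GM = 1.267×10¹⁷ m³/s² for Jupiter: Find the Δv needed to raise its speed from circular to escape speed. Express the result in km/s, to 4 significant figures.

Δv ≈ 17.10 km/s

r = 74310 km = 7.431×10⁷ m.
Circular speed v_c = √(μ/r) = 41290 m/s.
Escape speed v_esc = √(2μ/r) = √2 × v_c = 58400 m/s.
Δv = v_esc − v_c = 17100 m/s = 17.10 km/s.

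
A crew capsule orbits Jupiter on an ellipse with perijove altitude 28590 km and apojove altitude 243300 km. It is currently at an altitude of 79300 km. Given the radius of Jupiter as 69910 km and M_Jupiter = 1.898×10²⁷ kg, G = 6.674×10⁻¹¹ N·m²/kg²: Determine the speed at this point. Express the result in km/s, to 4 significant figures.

μ = GM = 6.674×10⁻¹¹ × 1.898×10²⁷ = 1.267×10¹⁷ m³/s².
r_p = 69910 + 28590 = 98500 km = 9.8500×10⁷ m.
r_a = 69910 + 243300 = 313210 km = 3.1321×10⁸ m.
r = 69910 + 79300 = 1.4921×10⁵ km = 1.492×10⁸ m.
Semi-major axis a = (r_p + r_a)/2 = 2.0586×10⁵ km = 2.059×10⁸ m.
Vis-viva: v² = μ(2/r − 1/a) = 1.267×10¹⁷ × (1.340×10⁻⁸ − 4.858×10⁻⁹) = 1.083×10⁹ m²/s².
v = 32900 m/s = 32.90 km/s.

v ≈ 32.90 km/s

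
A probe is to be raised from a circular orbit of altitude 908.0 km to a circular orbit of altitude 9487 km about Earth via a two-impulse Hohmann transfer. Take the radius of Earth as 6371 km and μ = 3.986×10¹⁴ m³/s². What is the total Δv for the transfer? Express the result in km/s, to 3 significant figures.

Δv_total ≈ 2.30 km/s

r₁ = 6371 + 908.0 = 7279.0 km = 7.2790×10⁶ m.
r₂ = 6371 + 9487 = 15858 km = 1.5858×10⁷ m.
Transfer ellipse a_t = (r₁ + r₂)/2 = 1.157×10⁷ m.
At r₁: circular v_c1 = √(μ/r₁) = 7400 m/s; transfer-perigee v_p = √[μ(2/r₁ − 1/a_t)] = 8664 m/s.
Δv₁ = v_p − v_c1 = 1264 m/s.
At r₂: circular v_c2 = √(μ/r₂) = 5014 m/s; transfer-apogee v_a = √[μ(2/r₂ − 1/a_t)] = 3977 m/s.
Δv₂ = v_c2 − v_a = 1037 m/s.
Total Δv = Δv₁ + Δv₂ = 2301 m/s = 2.301 km/s.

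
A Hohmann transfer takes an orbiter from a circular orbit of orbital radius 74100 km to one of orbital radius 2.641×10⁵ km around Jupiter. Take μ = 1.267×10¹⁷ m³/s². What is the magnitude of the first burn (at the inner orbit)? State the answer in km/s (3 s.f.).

Δv ≈ 10.3 km/s

r₁ = 74100 km = 7.410×10⁷ m.
r₂ = 2.641×10⁵ km = 2.641×10⁸ m.
Transfer ellipse a_t = (r₁ + r₂)/2 = 1.691×10⁸ m.
At r₁: circular v_c1 = √(μ/r₁) = 41350 m/s; transfer-perijove v_p = √[μ(2/r₁ − 1/a_t)] = 51680 m/s.
Δv₁ = v_p − v_c1 = 10330 m/s.
= 10.33 km/s.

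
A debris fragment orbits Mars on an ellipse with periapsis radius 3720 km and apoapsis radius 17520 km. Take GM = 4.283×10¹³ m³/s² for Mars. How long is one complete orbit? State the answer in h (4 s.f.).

T ≈ 9.230 h

Semi-major axis a = (r_p + r_a)/2 = (3720.0 + 17520)/2 = 10620 km = 1.062×10⁷ m.
By Kepler's third law T = 2π√(a³/μ) = 2π × 5.288×10³ = 3.323×10⁴ s.
= 9.230 h.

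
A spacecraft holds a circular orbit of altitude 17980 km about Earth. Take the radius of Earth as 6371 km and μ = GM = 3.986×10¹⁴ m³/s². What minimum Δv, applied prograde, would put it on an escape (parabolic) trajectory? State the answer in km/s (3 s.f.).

r = 6371 + 17980 = 24351 km = 2.4351×10⁷ m.
Circular speed v_c = √(μ/r) = 4046 m/s.
Escape speed v_esc = √(2μ/r) = √2 × v_c = 5722 m/s.
Δv = v_esc − v_c = 1676 m/s = 1.676 km/s.

Δv ≈ 1.68 km/s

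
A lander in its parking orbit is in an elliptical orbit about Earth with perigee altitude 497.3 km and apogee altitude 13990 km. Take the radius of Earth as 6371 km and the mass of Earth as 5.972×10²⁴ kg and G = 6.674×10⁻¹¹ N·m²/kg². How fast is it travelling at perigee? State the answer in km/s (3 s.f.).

μ = GM = 6.674×10⁻¹¹ × 5.972×10²⁴ = 3.986×10¹⁴ m³/s².
r_p = 6371 + 497.3 = 6868.3 km = 6.8683×10⁶ m.
r_a = 6371 + 13990 = 20361 km = 2.0361×10⁷ m.
Semi-major axis a = (r_p + r_a)/2 = 13615 km = 1.361×10⁷ m.
Vis-viva: v² = μ(2/r − 1/a) = 3.986×10¹⁴ × (2.912×10⁻⁷ − 7.345×10⁻⁸) = 8.679×10⁷ m²/s².
v = 9316 m/s = 9.316 km/s.

v ≈ 9.32 km/s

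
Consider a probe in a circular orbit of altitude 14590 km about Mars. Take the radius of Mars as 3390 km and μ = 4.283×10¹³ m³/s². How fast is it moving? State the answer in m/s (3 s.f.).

r = 3390 + 14590 = 17980 km = 1.7980×10⁷ m.
For a circular orbit v = √(μ/r) = √(4.283×10¹³ / 1.798×10⁷) = √(2.382×10⁶) = 1543 m/s.

v ≈ 1540 m/s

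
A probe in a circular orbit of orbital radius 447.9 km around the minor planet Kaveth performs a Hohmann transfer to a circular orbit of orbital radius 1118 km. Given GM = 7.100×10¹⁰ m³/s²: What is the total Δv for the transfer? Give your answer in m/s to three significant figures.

Δv_total ≈ 139 m/s

r₁ = 447.9 km = 4.479×10⁵ m.
r₂ = 1118 km = 1.118×10⁶ m.
Transfer ellipse a_t = (r₁ + r₂)/2 = 7.830×10⁵ m.
At r₁: circular v_c1 = √(μ/r₁) = 398.1 m/s; transfer-periapsis v_p = √[μ(2/r₁ − 1/a_t)] = 475.8 m/s.
Δv₁ = v_p − v_c1 = 77.62 m/s.
At r₂: circular v_c2 = √(μ/r₂) = 252.0 m/s; transfer-apoapsis v_a = √[μ(2/r₂ − 1/a_t)] = 190.6 m/s.
Δv₂ = v_c2 − v_a = 61.40 m/s.
Total Δv = Δv₁ + Δv₂ = 139.0 m/s.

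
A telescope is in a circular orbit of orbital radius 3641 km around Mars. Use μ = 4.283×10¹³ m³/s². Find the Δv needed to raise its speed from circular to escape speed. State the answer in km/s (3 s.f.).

Δv ≈ 1.42 km/s

r = 3641 km = 3.641×10⁶ m.
Circular speed v_c = √(μ/r) = 3430 m/s.
Escape speed v_esc = √(2μ/r) = √2 × v_c = 4850 m/s.
Δv = v_esc − v_c = 1421 m/s = 1.421 km/s.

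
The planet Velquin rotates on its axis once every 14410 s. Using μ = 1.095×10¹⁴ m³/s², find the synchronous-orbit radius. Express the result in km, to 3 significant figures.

A synchronous orbit has period T, so by Kepler's third law a = (μT²/4π²)^(1/3).
μT²/4π² = 1.095×10¹⁴ × (1.441×10⁴)² / 39.48 = 5.759×10²⁰ m³.
a = 8.320×10⁶ m = 8320.1 km.

r_sync ≈ 8320 km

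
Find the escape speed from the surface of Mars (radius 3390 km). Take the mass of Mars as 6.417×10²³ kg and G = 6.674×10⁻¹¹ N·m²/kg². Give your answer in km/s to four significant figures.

v_esc ≈ 5.027 km/s

μ = GM = 6.674×10⁻¹¹ × 6.417×10²³ = 4.283×10¹³ m³/s².
r = R = 3.390×10⁶ m.
Escape speed v_esc = √(2μ/r) = √(2 × 4.283×10¹³ / 3.390×10⁶) = √(2.527×10⁷) = 5027 m/s.
= 5.027 km/s.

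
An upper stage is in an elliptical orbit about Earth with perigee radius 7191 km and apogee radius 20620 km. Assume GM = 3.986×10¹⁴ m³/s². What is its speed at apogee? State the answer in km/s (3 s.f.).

Semi-major axis a = (r_p + r_a)/2 = 13906 km = 1.391×10⁷ m.
Vis-viva: v² = μ(2/r − 1/a) = 3.986×10¹⁴ × (9.699×10⁻⁸ − 7.191×10⁻⁸) = 9.997×10⁶ m²/s².
v = 3162 m/s = 3.162 km/s.

v ≈ 3.16 km/s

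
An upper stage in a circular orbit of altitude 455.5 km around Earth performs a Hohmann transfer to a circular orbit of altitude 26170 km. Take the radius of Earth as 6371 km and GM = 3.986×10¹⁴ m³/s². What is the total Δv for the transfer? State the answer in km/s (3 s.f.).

Δv_total ≈ 3.62 km/s

r₁ = 6371 + 455.5 = 6826.5 km = 6.8265×10⁶ m.
r₂ = 6371 + 26170 = 32541 km = 3.2541×10⁷ m.
Transfer ellipse a_t = (r₁ + r₂)/2 = 1.968×10⁷ m.
At r₁: circular v_c1 = √(μ/r₁) = 7641 m/s; transfer-perigee v_p = √[μ(2/r₁ − 1/a_t)] = 9825 m/s.
Δv₁ = v_p − v_c1 = 2184 m/s.
At r₂: circular v_c2 = √(μ/r₂) = 3500 m/s; transfer-apogee v_a = √[μ(2/r₂ − 1/a_t)] = 2061 m/s.
Δv₂ = v_c2 − v_a = 1439 m/s.
Total Δv = Δv₁ + Δv₂ = 3622 m/s = 3.622 km/s.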